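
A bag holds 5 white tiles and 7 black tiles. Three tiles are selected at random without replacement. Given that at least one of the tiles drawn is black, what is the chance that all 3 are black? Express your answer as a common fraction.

P(all 3 black) = C(7,3)/C(12,3) = 7/44; P(at least one black) = 1 − C(5,3)/C(12,3) = 21/22.
Since 'all 3 black' ⊆ 'at least one black', P(all 3 | at least one) = 7/44 / 21/22 = 1/6 ≈ 0.1667.

1/6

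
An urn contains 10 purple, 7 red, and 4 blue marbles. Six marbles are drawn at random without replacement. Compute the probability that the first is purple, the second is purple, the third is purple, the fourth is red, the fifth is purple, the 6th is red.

Multiply the conditional probability of each draw in order, without replacement, so each draw removes one from its color and from the total.
P = (10/21) · (9/20) · (8/19) · (7/18) · (7/17) · (6/16) = 7/1292 ≈ 0.0054.

7/1292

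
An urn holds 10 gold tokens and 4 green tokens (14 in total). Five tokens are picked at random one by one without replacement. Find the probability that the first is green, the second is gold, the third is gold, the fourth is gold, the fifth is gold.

Multiply the conditional probability of each draw in order, without replacement, so each draw removes one from its color and from the total.
P = (4/14) · (10/13) · (9/12) · (8/11) · (7/10) = 12/143 ≈ 0.0839.

12/143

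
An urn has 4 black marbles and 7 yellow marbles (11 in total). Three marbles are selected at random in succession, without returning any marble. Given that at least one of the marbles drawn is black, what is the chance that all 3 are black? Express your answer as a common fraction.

P(all 3 black) = C(4,3)/C(11,3) = 4/165; P(at least one black) = 1 − C(7,3)/C(11,3) = 26/33.
Since 'all 3 black' ⊆ 'at least one black', P(all 3 | at least one) = 4/165 / 26/33 = 2/65 ≈ 0.0308.

2/65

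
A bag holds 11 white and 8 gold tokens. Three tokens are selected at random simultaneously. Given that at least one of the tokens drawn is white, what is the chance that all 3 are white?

P(all 3 white) = C(11,3)/C(19,3) = 55/323; P(at least one white) = 1 − C(8,3)/C(19,3) = 913/969.
Since 'all 3 white' ⊆ 'at least one white', P(all 3 | at least one) = 55/323 / 913/969 = 15/83 ≈ 0.1807.

15/83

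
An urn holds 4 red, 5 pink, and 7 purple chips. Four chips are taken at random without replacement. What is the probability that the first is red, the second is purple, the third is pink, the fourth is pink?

1/78

Multiply the conditional probability of each draw in order, without replacement, so each draw removes one from its color and from the total.
P = (4/16) · (7/15) · (5/14) · (4/13) = 1/78 ≈ 0.0128.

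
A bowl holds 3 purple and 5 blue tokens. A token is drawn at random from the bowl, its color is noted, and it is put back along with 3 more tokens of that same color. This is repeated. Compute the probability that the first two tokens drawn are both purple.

9/44

After a purple draw the bowl holds 6 purple out of 11.
P = (3/8)·(6/11) = 9/44 ≈ 0.2045.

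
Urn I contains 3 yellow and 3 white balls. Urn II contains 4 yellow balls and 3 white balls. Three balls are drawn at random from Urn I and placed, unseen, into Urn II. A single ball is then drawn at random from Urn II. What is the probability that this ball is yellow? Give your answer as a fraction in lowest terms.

Condition on how many of the transferred balls are yellow (from Urn I: 3 yellow of 6; then Urn II has 10 total).
  0 yellow: C(3,0)C(3,3)/C(6,3) = 1/20; then P = 4/10
  1 yellow: C(3,1)C(3,2)/C(6,3) = 9/20; then P = 5/10
  2 yellow: C(3,2)C(3,1)/C(6,3) = 9/20; then P = 6/10
  3 yellow: C(3,3)C(3,0)/C(6,3) = 1/20; then P = 7/10
P(yellow from Urn II) = 11/20 ≈ 0.5500.

11/20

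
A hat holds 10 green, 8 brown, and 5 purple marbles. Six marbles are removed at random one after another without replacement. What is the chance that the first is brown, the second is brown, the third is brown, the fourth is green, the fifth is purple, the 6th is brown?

50/43263

Multiply the conditional probability of each draw in order, without replacement, so each draw removes one from its color and from the total.
P = (8/23) · (7/22) · (6/21) · (10/20) · (5/19) · (5/18) = 50/43263 ≈ 0.0012.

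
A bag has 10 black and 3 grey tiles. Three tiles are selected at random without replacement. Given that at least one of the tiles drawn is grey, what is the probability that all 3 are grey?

P(all 3 grey) = C(3,3)/C(13,3) = 1/286; P(at least one grey) = 1 − C(10,3)/C(13,3) = 83/143.
Since 'all 3 grey' ⊆ 'at least one grey', P(all 3 | at least one) = 1/286 / 83/143 = 1/166 ≈ 0.0060.

1/166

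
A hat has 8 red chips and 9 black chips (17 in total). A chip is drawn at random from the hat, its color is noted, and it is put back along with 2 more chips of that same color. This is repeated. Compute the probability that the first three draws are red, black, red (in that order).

240/2261

Track the composition after each reinforcement of +2.
P = (8/17) · (9/19) · (10/21) = 240/2261 ≈ 0.1061.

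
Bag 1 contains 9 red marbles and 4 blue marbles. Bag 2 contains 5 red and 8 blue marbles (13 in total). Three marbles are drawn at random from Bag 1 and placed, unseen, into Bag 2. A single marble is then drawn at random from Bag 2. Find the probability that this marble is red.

Condition on how many of the transferred marbles are red (from Bag 1: 9 red of 13; then Bag 2 has 16 total).
  0 red: C(9,0)C(4,3)/C(13,3) = 2/143; then P = 5/16
  1 red: C(9,1)C(4,2)/C(13,3) = 27/143; then P = 6/16
  2 red: C(9,2)C(4,1)/C(13,3) = 72/143; then P = 7/16
  3 red: C(9,3)C(4,0)/C(13,3) = 42/143; then P = 8/16
P(red from Bag 2) = 23/52 ≈ 0.4423.

23/52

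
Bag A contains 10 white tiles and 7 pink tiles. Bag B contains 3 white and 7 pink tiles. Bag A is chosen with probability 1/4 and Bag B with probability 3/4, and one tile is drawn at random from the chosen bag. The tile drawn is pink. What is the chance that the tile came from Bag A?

10/61

P(pink | Bag A) = 7/17; P(pink | Bag B) = 7/10.
P(pink) = 1/4·7/17 + 3/4·7/10 = 427/680.
By Bayes' rule, P(Bag A | pink) = 7/68 / 427/680 = 10/61 ≈ 0.1639.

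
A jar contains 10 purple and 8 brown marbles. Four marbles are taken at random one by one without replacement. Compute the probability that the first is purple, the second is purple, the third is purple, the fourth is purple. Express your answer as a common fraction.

7/102

Multiply the conditional probability of each draw in order, without replacement, so each draw removes one from its color and from the total.
P = (10/18) · (9/17) · (8/16) · (7/15) = 7/102 ≈ 0.0686.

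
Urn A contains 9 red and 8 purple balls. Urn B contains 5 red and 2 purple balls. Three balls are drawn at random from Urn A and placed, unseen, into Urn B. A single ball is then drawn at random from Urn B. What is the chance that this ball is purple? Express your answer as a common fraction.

Condition on how many of the transferred balls are purple (from Urn A: 8 purple of 17; then Urn B has 10 total).
  0 purple: C(8,0)C(9,3)/C(17,3) = 21/170; then P = 2/10
  1 purple: C(8,1)C(9,2)/C(17,3) = 36/85; then P = 3/10
  2 purple: C(8,2)C(9,1)/C(17,3) = 63/170; then P = 4/10
  3 purple: C(8,3)C(9,0)/C(17,3) = 7/85; then P = 5/10
P(purple from Urn B) = 29/85 ≈ 0.3412.

29/85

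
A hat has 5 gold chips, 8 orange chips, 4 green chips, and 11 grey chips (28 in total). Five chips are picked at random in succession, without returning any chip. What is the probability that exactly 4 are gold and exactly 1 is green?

Unordered draws without replacement: count favorable combinations over C(28,5).
Favorable = C(5,4) · C(8,0) · C(4,1) · C(11,0) = 20; total = C(28,5) = 98280.
P = 20/98280 = 1/4914 ≈ 0.0002.

1/4914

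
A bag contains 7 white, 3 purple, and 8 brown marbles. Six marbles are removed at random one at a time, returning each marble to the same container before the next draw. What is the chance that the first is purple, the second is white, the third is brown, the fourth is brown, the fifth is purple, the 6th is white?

Multiply the conditional probability of each draw in order, with replacement (the composition resets each draw).
P = (3/18) · (7/18) · (8/18) · (8/18) · (3/18) · (7/18) = 49/59049 ≈ 0.0008.

49/59049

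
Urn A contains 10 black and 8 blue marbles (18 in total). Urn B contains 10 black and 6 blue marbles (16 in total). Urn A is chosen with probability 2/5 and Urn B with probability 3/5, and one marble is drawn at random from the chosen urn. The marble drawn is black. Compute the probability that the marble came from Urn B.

27/43

P(black | Urn A) = 5/9; P(black | Urn B) = 5/8.
P(black) = 2/5·5/9 + 3/5·5/8 = 43/72.
By Bayes' rule, P(Urn B | black) = 3/8 / 43/72 = 27/43 ≈ 0.6279.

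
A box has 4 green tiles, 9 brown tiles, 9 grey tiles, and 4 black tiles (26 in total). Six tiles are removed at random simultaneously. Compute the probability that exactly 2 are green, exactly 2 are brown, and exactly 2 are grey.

Unordered draws without replacement: count favorable combinations over C(26,6).
Favorable = C(4,2) · C(9,2) · C(9,2) · C(4,0) = 7776; total = C(26,6) = 230230.
P = 7776/230230 = 3888/115115 ≈ 0.0338.

3888/115115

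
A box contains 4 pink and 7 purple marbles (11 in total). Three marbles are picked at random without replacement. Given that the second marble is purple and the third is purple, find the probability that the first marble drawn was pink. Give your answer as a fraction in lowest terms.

4/9

P(first=pink and the second marble is purple and the third is purple) = (4/11)·(7/10)·(6/9) = 28/165.
P(E) = Σ over first color = 28/165 + 7/33 = 21/55.
By Bayes, P(first=pink | E) = 28/165 / 21/55 = 4/9 ≈ 0.4444.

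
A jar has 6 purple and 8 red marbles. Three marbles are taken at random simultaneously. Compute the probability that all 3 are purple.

Unordered draws without replacement: count favorable combinations over C(14,3).
Favorable = C(6,3) · C(8,0) = 20; total = C(14,3) = 364.
P = 20/364 = 5/91 ≈ 0.0549.

5/91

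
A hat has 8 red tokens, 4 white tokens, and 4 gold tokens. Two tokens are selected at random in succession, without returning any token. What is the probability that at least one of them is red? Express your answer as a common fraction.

Use the complement: P(at least one red) = 1 − P(no red).
P(none) = C(8,2)/C(16,2) = 28/120.
So P = 1 − 28/120 = 23/30 ≈ 0.7667.

23/30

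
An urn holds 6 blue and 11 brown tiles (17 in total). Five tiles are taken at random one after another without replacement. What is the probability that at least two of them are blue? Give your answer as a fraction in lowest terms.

Sum the hypergeometric tail for j = 2,…,5 blue tiles.
Favorable = C(6,2)·C(11,3) + C(6,3)·C(11,2) + C(6,4)·C(11,1) + C(6,5)·C(11,0) = 3746; total = C(17,5) = 6188.
P = 3746/6188 = 1873/3094 ≈ 0.6054.

1873/3094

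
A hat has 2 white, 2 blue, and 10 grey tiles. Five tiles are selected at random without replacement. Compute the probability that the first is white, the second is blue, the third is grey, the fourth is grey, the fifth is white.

Multiply the conditional probability of each draw in order, without replacement, so each draw removes one from its color and from the total.
P = (2/14) · (2/13) · (10/12) · (9/11) · (1/10) = 3/2002 ≈ 0.0015.

3/2002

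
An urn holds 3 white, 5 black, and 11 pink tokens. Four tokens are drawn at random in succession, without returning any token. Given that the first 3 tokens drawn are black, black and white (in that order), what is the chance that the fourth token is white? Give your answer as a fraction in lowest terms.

1/8

After removing 1 white, 2 black, the urn has 2 white out of 16 remaining.
P(fourth is white | given) = 2/16 = 1/8 ≈ 0.1250.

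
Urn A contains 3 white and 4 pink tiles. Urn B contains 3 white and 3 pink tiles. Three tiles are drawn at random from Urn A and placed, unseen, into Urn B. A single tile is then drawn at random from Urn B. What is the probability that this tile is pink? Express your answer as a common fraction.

Condition on how many of the transferred tiles are pink (from Urn A: 4 pink of 7; then Urn B has 9 total).
  0 pink: C(4,0)C(3,3)/C(7,3) = 1/35; then P = 3/9
  1 pink: C(4,1)C(3,2)/C(7,3) = 12/35; then P = 4/9
  2 pink: C(4,2)C(3,1)/C(7,3) = 18/35; then P = 5/9
  3 pink: C(4,3)C(3,0)/C(7,3) = 4/35; then P = 6/9
P(pink from Urn B) = 11/21 ≈ 0.5238.

11/21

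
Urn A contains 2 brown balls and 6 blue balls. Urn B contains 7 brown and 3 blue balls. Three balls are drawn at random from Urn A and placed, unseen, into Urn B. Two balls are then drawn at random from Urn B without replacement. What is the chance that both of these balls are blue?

Condition on how many of the transferred balls are blue (from Urn A: 6 blue of 8; then Urn B has 13 total).
  1 blue: C(6,1)C(2,2)/C(8,3) = 3/28; then P = C(4,2)/C(13,2) = 1/13
  2 blue: C(6,2)C(2,1)/C(8,3) = 15/28; then P = C(5,2)/C(13,2) = 5/39
  3 blue: C(6,3)C(2,0)/C(8,3) = 5/14; then P = C(6,2)/C(13,2) = 5/26
P(both blue) = 53/364 ≈ 0.1456.

53/364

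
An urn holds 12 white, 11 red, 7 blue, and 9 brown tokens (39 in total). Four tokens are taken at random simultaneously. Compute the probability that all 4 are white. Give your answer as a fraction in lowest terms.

55/9139

Unordered draws without replacement: count favorable combinations over C(39,4).
Favorable = C(12,4) · C(11,0) · C(7,0) · C(9,0) = 495; total = C(39,4) = 82251.
P = 495/82251 = 55/9139 ≈ 0.0060.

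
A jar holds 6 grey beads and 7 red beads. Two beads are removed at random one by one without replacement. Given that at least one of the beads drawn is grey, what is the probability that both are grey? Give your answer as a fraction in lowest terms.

P(both grey) = C(6,2)/C(13,2) = 5/26; P(at least one grey) = 1 − C(7,2)/C(13,2) = 19/26.
Since 'both grey' ⊆ 'at least one grey', P(both | at least one) = 5/26 / 19/26 = 5/19 ≈ 0.2632.

5/19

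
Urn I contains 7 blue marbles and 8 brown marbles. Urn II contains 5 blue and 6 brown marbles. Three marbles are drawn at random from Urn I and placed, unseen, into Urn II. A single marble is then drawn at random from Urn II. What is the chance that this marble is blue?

Condition on how many of the transferred marbles are blue (from Urn I: 7 blue of 15; then Urn II has 14 total).
  0 blue: C(7,0)C(8,3)/C(15,3) = 8/65; then P = 5/14
  1 blue: C(7,1)C(8,2)/C(15,3) = 28/65; then P = 6/14
  2 blue: C(7,2)C(8,1)/C(15,3) = 24/65; then P = 7/14
  3 blue: C(7,3)C(8,0)/C(15,3) = 1/13; then P = 8/14
P(blue from Urn II) = 16/35 ≈ 0.4571.

16/35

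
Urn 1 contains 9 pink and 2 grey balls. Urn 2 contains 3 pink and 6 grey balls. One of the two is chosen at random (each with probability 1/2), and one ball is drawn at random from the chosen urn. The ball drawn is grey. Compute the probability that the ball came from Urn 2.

11/14

P(grey | Urn 1) = 2/11; P(grey | Urn 2) = 2/3.
P(grey) = 1/2·2/11 + 1/2·2/3 = 14/33.
By Bayes' rule, P(Urn 2 | grey) = 1/3 / 14/33 = 11/14 ≈ 0.7857.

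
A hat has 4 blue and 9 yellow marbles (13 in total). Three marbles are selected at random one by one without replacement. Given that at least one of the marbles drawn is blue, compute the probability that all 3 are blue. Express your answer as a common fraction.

P(all 3 blue) = C(4,3)/C(13,3) = 2/143; P(at least one blue) = 1 − C(9,3)/C(13,3) = 101/143.
Since 'all 3 blue' ⊆ 'at least one blue', P(all 3 | at least one) = 2/143 / 101/143 = 2/101 ≈ 0.0198.

2/101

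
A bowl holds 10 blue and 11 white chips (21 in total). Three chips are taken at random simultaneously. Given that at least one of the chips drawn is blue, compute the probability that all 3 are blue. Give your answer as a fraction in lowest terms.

P(all 3 blue) = C(10,3)/C(21,3) = 12/133; P(at least one blue) = 1 − C(11,3)/C(21,3) = 233/266.
Since 'all 3 blue' ⊆ 'at least one blue', P(all 3 | at least one) = 12/133 / 233/266 = 24/233 ≈ 0.1030.

24/233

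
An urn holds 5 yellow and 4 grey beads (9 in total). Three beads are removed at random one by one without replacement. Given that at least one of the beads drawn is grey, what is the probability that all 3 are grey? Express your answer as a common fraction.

P(all 3 grey) = C(4,3)/C(9,3) = 1/21; P(at least one grey) = 1 − C(5,3)/C(9,3) = 37/42.
Since 'all 3 grey' ⊆ 'at least one grey', P(all 3 | at least one) = 1/21 / 37/42 = 2/37 ≈ 0.0541.

2/37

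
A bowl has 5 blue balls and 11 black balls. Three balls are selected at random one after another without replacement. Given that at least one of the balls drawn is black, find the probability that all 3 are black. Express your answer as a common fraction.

3/10

P(all 3 black) = C(11,3)/C(16,3) = 33/112; P(at least one black) = 1 − C(5,3)/C(16,3) = 55/56.
Since 'all 3 black' ⊆ 'at least one black', P(all 3 | at least one) = 33/112 / 55/56 = 3/10 ≈ 0.3000.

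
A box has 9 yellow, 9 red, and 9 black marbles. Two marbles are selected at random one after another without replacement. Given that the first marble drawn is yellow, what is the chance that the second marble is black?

After removing 1 yellow, the box has 9 black out of 26 remaining.
P(second is black | given) = 9/26 ≈ 0.3462.

9/26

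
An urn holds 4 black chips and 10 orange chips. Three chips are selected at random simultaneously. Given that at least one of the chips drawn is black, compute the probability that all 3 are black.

1/61

P(all 3 black) = C(4,3)/C(14,3) = 1/91; P(at least one black) = 1 − C(10,3)/C(14,3) = 61/91.
Since 'all 3 black' ⊆ 'at least one black', P(all 3 | at least one) = 1/91 / 61/91 = 1/61 ≈ 0.0164.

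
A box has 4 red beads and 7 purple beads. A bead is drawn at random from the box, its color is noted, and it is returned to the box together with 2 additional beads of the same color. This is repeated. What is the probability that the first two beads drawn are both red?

After a red draw the box holds 6 red out of 13.
P = (4/11)·(6/13) = 24/143 ≈ 0.1678.

24/143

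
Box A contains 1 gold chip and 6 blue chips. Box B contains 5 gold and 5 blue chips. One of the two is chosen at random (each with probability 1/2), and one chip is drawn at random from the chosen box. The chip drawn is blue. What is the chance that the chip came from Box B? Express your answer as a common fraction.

P(blue | Box A) = 6/7; P(blue | Box B) = 1/2.
P(blue) = 1/2·6/7 + 1/2·1/2 = 19/28.
By Bayes' rule, P(Box B | blue) = 1/4 / 19/28 = 7/19 ≈ 0.3684.

7/19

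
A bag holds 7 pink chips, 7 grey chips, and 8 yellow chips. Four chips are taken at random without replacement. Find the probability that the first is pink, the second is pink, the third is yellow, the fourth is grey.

Multiply the conditional probability of each draw in order, without replacement, so each draw removes one from its color and from the total.
P = (7/22) · (6/21) · (8/20) · (7/19) = 14/1045 ≈ 0.0134.

14/1045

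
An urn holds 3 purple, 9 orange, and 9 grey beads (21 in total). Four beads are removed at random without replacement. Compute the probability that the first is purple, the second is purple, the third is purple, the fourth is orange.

1/2660

Multiply the conditional probability of each draw in order, without replacement, so each draw removes one from its color and from the total.
P = (3/21) · (2/20) · (1/19) · (9/18) = 1/2660 ≈ 0.0004.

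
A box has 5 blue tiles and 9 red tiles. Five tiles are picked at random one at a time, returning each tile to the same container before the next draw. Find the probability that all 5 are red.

Multiply the conditional probability of each draw in order, with replacement (the composition resets each draw).
P = (9/14) · (9/14) · (9/14) · (9/14) · (9/14) = 59049/537824 ≈ 0.1098.

59049/537824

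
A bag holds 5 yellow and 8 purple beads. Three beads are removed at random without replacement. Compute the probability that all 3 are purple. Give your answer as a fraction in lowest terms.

28/143

Unordered draws without replacement: count favorable combinations over C(13,3).
Favorable = C(5,0) · C(8,3) = 56; total = C(13,3) = 286.
P = 56/286 = 28/143 ≈ 0.1958.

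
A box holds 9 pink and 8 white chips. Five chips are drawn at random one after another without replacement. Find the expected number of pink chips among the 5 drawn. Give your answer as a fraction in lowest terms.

45/17

By linearity of expectation, E[X] = Σ P(draw i is pink); by symmetry each draw (even without replacement) has P(pink) = 9/17.
E[X] = 5 · 9/17 = 45/17 ≈ 2.6471.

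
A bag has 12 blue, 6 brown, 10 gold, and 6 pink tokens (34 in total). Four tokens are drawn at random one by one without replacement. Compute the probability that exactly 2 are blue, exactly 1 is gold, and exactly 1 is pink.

Unordered draws without replacement: count favorable combinations over C(34,4).
Favorable = C(12,2) · C(6,0) · C(10,1) · C(6,1) = 3960; total = C(34,4) = 46376.
P = 3960/46376 = 45/527 ≈ 0.0854.

45/527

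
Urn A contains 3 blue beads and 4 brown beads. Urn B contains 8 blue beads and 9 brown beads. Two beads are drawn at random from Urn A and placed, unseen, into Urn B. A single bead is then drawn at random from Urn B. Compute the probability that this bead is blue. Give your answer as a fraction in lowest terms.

Condition on how many of the transferred beads are blue (from Urn A: 3 blue of 7; then Urn B has 19 total).
  0 blue: C(3,0)C(4,2)/C(7,2) = 2/7; then P = 8/19
  1 blue: C(3,1)C(4,1)/C(7,2) = 4/7; then P = 9/19
  2 blue: C(3,2)C(4,0)/C(7,2) = 1/7; then P = 10/19
P(blue from Urn B) = 62/133 ≈ 0.4662.

62/133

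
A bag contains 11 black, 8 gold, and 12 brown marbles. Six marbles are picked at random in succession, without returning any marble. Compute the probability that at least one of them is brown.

33769/35061

Use the complement: P(at least one brown) = 1 − P(no brown).
P(none) = C(19,6)/C(31,6) = 27132/736281.
So P = 1 − 27132/736281 = 33769/35061 ≈ 0.9631.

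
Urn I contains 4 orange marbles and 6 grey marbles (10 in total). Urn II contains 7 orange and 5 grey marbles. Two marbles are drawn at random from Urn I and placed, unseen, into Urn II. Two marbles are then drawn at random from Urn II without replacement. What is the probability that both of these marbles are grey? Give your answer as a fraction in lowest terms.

7/39

Condition on how many of the transferred marbles are grey (from Urn I: 6 grey of 10; then Urn II has 14 total).
  0 grey: C(6,0)C(4,2)/C(10,2) = 2/15; then P = C(5,2)/C(14,2) = 10/91
  1 grey: C(6,1)C(4,1)/C(10,2) = 8/15; then P = C(6,2)/C(14,2) = 15/91
  2 grey: C(6,2)C(4,0)/C(10,2) = 1/3; then P = C(7,2)/C(14,2) = 3/13
P(both grey) = 7/39 ≈ 0.1795.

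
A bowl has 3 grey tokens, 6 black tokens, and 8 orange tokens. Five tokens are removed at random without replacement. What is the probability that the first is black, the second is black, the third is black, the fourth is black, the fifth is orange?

6/1547

Multiply the conditional probability of each draw in order, without replacement, so each draw removes one from its color and from the total.
P = (6/17) · (5/16) · (4/15) · (3/14) · (8/13) = 6/1547 ≈ 0.0039.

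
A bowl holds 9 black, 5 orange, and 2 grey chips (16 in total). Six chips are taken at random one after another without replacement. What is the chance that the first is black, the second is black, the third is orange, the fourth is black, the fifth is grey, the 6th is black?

Multiply the conditional probability of each draw in order, without replacement, so each draw removes one from its color and from the total.
P = (9/16) · (8/15) · (5/14) · (7/13) · (2/12) · (6/11) = 3/572 ≈ 0.0052.

3/572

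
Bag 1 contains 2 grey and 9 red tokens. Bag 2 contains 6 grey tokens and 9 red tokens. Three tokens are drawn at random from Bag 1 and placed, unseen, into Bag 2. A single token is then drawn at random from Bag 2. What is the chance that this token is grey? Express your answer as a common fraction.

Condition on how many of the transferred tokens are grey (from Bag 1: 2 grey of 11; then Bag 2 has 18 total).
  0 grey: C(2,0)C(9,3)/C(11,3) = 28/55; then P = 6/18
  1 grey: C(2,1)C(9,2)/C(11,3) = 24/55; then P = 7/18
  2 grey: C(2,2)C(9,1)/C(11,3) = 3/55; then P = 8/18
P(grey from Bag 2) = 4/11 ≈ 0.3636.

4/11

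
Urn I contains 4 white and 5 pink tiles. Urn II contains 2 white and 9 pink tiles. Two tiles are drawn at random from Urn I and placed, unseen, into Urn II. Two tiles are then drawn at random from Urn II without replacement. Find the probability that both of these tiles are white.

53/1404

Condition on how many of the transferred tiles are white (from Urn I: 4 white of 9; then Urn II has 13 total).
  0 white: C(4,0)C(5,2)/C(9,2) = 5/18; then P = C(2,2)/C(13,2) = 1/78
  1 white: C(4,1)C(5,1)/C(9,2) = 5/9; then P = C(3,2)/C(13,2) = 1/26
  2 white: C(4,2)C(5,0)/C(9,2) = 1/6; then P = C(4,2)/C(13,2) = 1/13
P(both white) = 53/1404 ≈ 0.0377.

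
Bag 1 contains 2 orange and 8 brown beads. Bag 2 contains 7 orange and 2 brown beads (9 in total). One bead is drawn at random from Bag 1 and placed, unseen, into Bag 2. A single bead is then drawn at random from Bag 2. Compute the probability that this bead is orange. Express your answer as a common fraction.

18/25

Condition on how many of the transferred beads are orange (from Bag 1: 2 orange of 10; then Bag 2 has 10 total).
  0 orange: C(2,0)C(8,1)/C(10,1) = 4/5; then P = 7/10
  1 orange: C(2,1)C(8,0)/C(10,1) = 1/5; then P = 8/10
P(orange from Bag 2) = 18/25 ≈ 0.7200.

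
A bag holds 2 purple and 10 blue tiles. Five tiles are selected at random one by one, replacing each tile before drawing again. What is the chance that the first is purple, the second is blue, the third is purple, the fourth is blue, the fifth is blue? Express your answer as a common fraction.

125/7776

Multiply the conditional probability of each draw in order, with replacement (the composition resets each draw).
P = (2/12) · (10/12) · (2/12) · (10/12) · (10/12) = 125/7776 ≈ 0.0161.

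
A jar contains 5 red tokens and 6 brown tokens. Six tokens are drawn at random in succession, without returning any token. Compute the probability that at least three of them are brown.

127/154

Sum the hypergeometric tail for j = 3,…,6 brown tokens.
Favorable = C(6,3)·C(5,3) + C(6,4)·C(5,2) + C(6,5)·C(5,1) + C(6,6)·C(5,0) = 381; total = C(11,6) = 462.
P = 381/462 = 127/154 ≈ 0.8247.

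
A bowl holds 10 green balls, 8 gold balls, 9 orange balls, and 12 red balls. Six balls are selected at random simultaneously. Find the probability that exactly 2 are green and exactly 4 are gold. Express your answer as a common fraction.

150/155363

Unordered draws without replacement: count favorable combinations over C(39,6).
Favorable = C(10,2) · C(8,4) · C(9,0) · C(12,0) = 3150; total = C(39,6) = 3262623.
P = 3150/3262623 = 150/155363 ≈ 0.0010.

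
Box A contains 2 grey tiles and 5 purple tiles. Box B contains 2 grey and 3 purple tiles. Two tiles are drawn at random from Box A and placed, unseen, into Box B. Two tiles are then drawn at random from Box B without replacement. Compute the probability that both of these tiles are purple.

163/441

Condition on how many of the transferred tiles are purple (from Box A: 5 purple of 7; then Box B has 7 total).
  0 purple: C(5,0)C(2,2)/C(7,2) = 1/21; then P = C(3,2)/C(7,2) = 1/7
  1 purple: C(5,1)C(2,1)/C(7,2) = 10/21; then P = C(4,2)/C(7,2) = 2/7
  2 purple: C(5,2)C(2,0)/C(7,2) = 10/21; then P = C(5,2)/C(7,2) = 10/21
P(both purple) = 163/441 ≈ 0.3696.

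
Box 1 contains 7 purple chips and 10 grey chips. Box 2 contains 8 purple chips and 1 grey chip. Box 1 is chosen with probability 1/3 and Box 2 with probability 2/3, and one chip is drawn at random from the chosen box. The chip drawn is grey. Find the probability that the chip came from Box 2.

P(grey | Box 1) = 10/17; P(grey | Box 2) = 1/9.
P(grey) = 1/3·10/17 + 2/3·1/9 = 124/459.
By Bayes' rule, P(Box 2 | grey) = 2/27 / 124/459 = 17/62 ≈ 0.2742.

17/62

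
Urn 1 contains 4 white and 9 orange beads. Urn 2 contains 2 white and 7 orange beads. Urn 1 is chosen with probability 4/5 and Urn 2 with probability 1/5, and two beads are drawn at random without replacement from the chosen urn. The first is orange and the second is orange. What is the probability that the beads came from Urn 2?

P(E | Urn 1) = 6/13; P(E | Urn 2) = 7/12.
P(E) = 4/5·6/13 + 1/5·7/12 = 379/780.
By Bayes' rule, P(Urn 2 | E) = 7/60 / 379/780 = 91/379 ≈ 0.2401.

91/379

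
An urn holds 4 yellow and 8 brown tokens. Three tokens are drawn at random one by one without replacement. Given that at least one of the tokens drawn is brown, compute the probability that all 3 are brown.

P(all 3 brown) = C(8,3)/C(12,3) = 14/55; P(at least one brown) = 1 − C(4,3)/C(12,3) = 54/55.
Since 'all 3 brown' ⊆ 'at least one brown', P(all 3 | at least one) = 14/55 / 54/55 = 7/27 ≈ 0.2593.

7/27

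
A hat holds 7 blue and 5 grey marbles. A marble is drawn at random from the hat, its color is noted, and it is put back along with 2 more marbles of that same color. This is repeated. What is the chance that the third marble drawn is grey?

Sum over the four possibilities for the first two draws (grey/not-grey each), tracking how the grey count and total change by +2 per draw.
P(third is grey) = 5/12 ≈ 0.4167. (In a Pólya urn every draw has the same marginal probability 5/12.)

5/12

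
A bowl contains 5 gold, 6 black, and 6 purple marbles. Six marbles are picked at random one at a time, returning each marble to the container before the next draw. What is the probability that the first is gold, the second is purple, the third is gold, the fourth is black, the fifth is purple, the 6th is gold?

27000/24137569

Multiply the conditional probability of each draw in order, with replacement (the composition resets each draw).
P = (5/17) · (6/17) · (5/17) · (6/17) · (6/17) · (5/17) = 27000/24137569 ≈ 0.0011.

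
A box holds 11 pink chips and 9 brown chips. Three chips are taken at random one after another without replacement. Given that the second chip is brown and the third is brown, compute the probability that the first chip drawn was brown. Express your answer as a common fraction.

7/18

P(first=brown and the second chip is brown and the third is brown) = (9/20)·(8/19)·(7/18) = 7/95.
P(E) = Σ over first color = 11/95 + 7/95 = 18/95.
By Bayes, P(first=brown | E) = 7/95 / 18/95 = 7/18 ≈ 0.3889.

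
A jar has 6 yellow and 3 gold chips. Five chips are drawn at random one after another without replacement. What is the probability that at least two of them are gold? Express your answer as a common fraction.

Sum the hypergeometric tail for j = 2,…,3 gold chips.
Favorable = C(3,2)·C(6,3) + C(3,3)·C(6,2) = 75; total = C(9,5) = 126.
P = 75/126 = 25/42 ≈ 0.5952.

25/42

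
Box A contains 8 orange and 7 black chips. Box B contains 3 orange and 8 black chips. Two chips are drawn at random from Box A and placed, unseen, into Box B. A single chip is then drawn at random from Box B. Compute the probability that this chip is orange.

Condition on how many of the transferred chips are orange (from Box A: 8 orange of 15; then Box B has 13 total).
  0 orange: C(8,0)C(7,2)/C(15,2) = 1/5; then P = 3/13
  1 orange: C(8,1)C(7,1)/C(15,2) = 8/15; then P = 4/13
  2 orange: C(8,2)C(7,0)/C(15,2) = 4/15; then P = 5/13
P(orange from Box B) = 61/195 ≈ 0.3128.

61/195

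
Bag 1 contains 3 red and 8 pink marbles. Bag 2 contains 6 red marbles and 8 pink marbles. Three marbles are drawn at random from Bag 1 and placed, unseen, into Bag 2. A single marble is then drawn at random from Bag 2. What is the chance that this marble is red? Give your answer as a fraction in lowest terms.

Condition on how many of the transferred marbles are red (from Bag 1: 3 red of 11; then Bag 2 has 17 total).
  0 red: C(3,0)C(8,3)/C(11,3) = 56/165; then P = 6/17
  1 red: C(3,1)C(8,2)/C(11,3) = 28/55; then P = 7/17
  2 red: C(3,2)C(8,1)/C(11,3) = 8/55; then P = 8/17
  3 red: C(3,3)C(8,0)/C(11,3) = 1/165; then P = 9/17
P(red from Bag 2) = 75/187 ≈ 0.4011.

75/187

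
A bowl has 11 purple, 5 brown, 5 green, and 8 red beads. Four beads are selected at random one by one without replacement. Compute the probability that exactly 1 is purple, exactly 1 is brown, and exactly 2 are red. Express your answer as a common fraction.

Unordered draws without replacement: count favorable combinations over C(29,4).
Favorable = C(11,1) · C(5,1) · C(5,0) · C(8,2) = 1540; total = C(29,4) = 23751.
P = 1540/23751 = 220/3393 ≈ 0.0648.

220/3393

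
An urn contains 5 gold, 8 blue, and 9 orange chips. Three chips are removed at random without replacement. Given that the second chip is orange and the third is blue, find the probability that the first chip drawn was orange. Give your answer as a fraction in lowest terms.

P(first=orange and the second chip is orange and the third is blue) = (9/22)·(8/21)·(8/20) = 24/385.
P(E) = Σ over first color = 3/77 + 3/55 + 24/385 = 12/77.
By Bayes, P(first=orange | E) = 24/385 / 12/77 = 2/5 ≈ 0.4000.

2/5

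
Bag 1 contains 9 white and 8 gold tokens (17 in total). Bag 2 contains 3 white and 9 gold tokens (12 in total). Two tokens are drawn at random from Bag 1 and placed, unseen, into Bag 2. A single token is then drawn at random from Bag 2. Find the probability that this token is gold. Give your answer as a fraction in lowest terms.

169/238

Condition on how many of the transferred tokens are gold (from Bag 1: 8 gold of 17; then Bag 2 has 14 total).
  0 gold: C(8,0)C(9,2)/C(17,2) = 9/34; then P = 9/14
  1 gold: C(8,1)C(9,1)/C(17,2) = 9/17; then P = 10/14
  2 gold: C(8,2)C(9,0)/C(17,2) = 7/34; then P = 11/14
P(gold from Bag 2) = 169/238 ≈ 0.7101.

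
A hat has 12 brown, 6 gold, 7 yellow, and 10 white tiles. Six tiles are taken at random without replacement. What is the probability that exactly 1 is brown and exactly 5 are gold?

Unordered draws without replacement: count favorable combinations over C(35,6).
Favorable = C(12,1) · C(6,5) · C(7,0) · C(10,0) = 72; total = C(35,6) = 1623160.
P = 72/1623160 = 9/202895 ≈ 0.0000.

9/202895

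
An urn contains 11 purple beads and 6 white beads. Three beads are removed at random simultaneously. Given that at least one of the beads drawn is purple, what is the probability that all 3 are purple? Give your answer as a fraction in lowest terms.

P(all 3 purple) = C(11,3)/C(17,3) = 33/136; P(at least one purple) = 1 − C(6,3)/C(17,3) = 33/34.
Since 'all 3 purple' ⊆ 'at least one purple', P(all 3 | at least one) = 33/136 / 33/34 = 1/4 ≈ 0.2500.

1/4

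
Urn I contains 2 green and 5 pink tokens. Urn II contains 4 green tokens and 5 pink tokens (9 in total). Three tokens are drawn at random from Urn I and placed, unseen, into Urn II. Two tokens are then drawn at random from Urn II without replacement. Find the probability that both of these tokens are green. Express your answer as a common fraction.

67/462

Condition on how many of the transferred tokens are green (from Urn I: 2 green of 7; then Urn II has 12 total).
  0 green: C(2,0)C(5,3)/C(7,3) = 2/7; then P = C(4,2)/C(12,2) = 1/11
  1 green: C(2,1)C(5,2)/C(7,3) = 4/7; then P = C(5,2)/C(12,2) = 5/33
  2 green: C(2,2)C(5,1)/C(7,3) = 1/7; then P = C(6,2)/C(12,2) = 5/22
P(both green) = 67/462 ≈ 0.1450.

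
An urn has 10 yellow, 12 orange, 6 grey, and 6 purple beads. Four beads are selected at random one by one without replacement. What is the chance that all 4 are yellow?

Unordered draws without replacement: count favorable combinations over C(34,4).
Favorable = C(10,4) · C(12,0) · C(6,0) · C(6,0) = 210; total = C(34,4) = 46376.
P = 210/46376 = 105/23188 ≈ 0.0045.

105/23188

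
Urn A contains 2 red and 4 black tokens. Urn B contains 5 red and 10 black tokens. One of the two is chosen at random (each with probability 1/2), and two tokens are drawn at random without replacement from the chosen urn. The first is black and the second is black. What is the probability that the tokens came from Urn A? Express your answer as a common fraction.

14/29

P(E | Urn A) = 2/5; P(E | Urn B) = 3/7.
P(E) = 1/2·2/5 + 1/2·3/7 = 29/70.
By Bayes' rule, P(Urn A | E) = 1/5 / 29/70 = 14/29 ≈ 0.4828.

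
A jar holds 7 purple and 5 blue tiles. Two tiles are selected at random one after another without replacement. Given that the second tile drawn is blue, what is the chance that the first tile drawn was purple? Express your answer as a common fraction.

P(first=purple and the second tile drawn is blue) = (7/12)·(5/11) = 35/132.
P(the second tile drawn is blue) = Σ over first color = 35/132 + 5/33 = 5/12.
By Bayes, P(first=purple | the second tile drawn is blue) = 35/132 / 5/12 = 7/11 ≈ 0.6364.

7/11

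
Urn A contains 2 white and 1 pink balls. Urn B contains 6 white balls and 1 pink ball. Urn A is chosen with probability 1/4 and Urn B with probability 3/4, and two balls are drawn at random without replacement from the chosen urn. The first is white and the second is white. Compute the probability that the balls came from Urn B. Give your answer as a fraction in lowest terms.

45/52

P(E | Urn A) = 1/3; P(E | Urn B) = 5/7.
P(E) = 1/4·1/3 + 3/4·5/7 = 13/21.
By Bayes' rule, P(Urn B | E) = 15/28 / 13/21 = 45/52 ≈ 0.8654.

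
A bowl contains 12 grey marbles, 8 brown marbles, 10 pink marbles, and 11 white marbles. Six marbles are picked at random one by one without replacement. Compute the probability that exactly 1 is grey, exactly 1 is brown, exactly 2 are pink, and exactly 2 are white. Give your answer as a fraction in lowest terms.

Unordered draws without replacement: count favorable combinations over C(41,6).
Favorable = C(12,1) · C(8,1) · C(10,2) · C(11,2) = 237600; total = C(41,6) = 4496388.
P = 237600/4496388 = 19800/374699 ≈ 0.0528.

19800/374699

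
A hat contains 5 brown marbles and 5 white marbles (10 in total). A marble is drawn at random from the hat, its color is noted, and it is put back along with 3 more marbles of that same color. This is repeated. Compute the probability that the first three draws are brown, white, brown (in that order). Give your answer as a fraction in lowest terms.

5/52

Track the composition after each reinforcement of +3.
P = (5/10) · (5/13) · (8/16) = 5/52 ≈ 0.0962.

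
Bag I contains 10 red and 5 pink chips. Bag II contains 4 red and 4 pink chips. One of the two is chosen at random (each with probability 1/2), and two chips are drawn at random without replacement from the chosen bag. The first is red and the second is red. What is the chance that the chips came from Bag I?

2/3

P(E | Bag I) = 3/7; P(E | Bag II) = 3/14.
P(E) = 1/2·3/7 + 1/2·3/14 = 9/28.
By Bayes' rule, P(Bag I | E) = 3/14 / 9/28 = 2/3 ≈ 0.6667.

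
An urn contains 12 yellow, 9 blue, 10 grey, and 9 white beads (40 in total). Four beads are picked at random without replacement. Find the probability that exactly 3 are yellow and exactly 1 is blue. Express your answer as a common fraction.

Unordered draws without replacement: count favorable combinations over C(40,4).
Favorable = C(12,3) · C(9,1) · C(10,0) · C(9,0) = 1980; total = C(40,4) = 91390.
P = 1980/91390 = 198/9139 ≈ 0.0217.

198/9139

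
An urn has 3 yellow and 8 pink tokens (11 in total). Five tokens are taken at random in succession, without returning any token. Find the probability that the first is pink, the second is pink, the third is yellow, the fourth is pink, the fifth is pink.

Multiply the conditional probability of each draw in order, without replacement, so each draw removes one from its color and from the total.
P = (8/11) · (7/10) · (3/9) · (6/8) · (5/7) = 1/11 ≈ 0.0909.

1/11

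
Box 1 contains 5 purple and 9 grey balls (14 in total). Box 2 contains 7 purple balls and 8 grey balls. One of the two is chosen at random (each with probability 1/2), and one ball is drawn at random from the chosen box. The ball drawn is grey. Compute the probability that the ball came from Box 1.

P(grey | Box 1) = 9/14; P(grey | Box 2) = 8/15.
P(grey) = 1/2·9/14 + 1/2·8/15 = 247/420.
By Bayes' rule, P(Box 1 | grey) = 9/28 / 247/420 = 135/247 ≈ 0.5466.

135/247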